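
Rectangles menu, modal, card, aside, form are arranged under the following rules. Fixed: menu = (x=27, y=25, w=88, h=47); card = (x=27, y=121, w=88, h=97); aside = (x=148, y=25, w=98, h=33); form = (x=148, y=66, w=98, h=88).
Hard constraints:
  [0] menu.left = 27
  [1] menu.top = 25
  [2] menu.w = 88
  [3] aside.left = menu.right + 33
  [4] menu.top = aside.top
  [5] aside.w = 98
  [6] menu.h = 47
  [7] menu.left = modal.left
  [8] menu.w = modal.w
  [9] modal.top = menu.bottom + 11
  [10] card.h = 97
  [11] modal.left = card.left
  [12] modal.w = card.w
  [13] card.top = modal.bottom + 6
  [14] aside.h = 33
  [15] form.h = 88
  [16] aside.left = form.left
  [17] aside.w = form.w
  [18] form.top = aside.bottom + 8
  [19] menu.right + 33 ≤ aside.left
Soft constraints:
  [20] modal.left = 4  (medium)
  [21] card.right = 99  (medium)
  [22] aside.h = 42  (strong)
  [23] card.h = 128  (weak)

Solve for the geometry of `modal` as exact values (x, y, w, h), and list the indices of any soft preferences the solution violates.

modal = (x=27, y=83, w=88, h=32)
violated soft preferences: 20, 21, 22, 23

1. modal.x = 27  [menu.left = modal.left]
2. modal.w = 88  [menu.w = modal.w]
3. modal.y = 83  [modal.top = menu.bottom + 11]
4. modal.h = 32  [card.top = modal.bottom + 6]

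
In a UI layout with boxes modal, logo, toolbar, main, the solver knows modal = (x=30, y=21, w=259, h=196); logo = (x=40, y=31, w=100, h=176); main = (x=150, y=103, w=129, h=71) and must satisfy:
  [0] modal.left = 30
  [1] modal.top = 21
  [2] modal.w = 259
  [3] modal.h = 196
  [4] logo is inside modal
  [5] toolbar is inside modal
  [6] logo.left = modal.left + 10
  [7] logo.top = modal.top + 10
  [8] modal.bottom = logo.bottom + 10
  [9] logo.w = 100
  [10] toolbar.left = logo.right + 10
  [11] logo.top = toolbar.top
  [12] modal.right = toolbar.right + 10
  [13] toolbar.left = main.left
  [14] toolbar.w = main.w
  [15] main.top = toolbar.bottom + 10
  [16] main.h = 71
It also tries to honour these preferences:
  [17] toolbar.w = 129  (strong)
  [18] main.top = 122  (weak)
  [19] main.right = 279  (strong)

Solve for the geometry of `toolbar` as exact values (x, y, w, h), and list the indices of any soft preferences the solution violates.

toolbar = (x=150, y=31, w=129, h=62)
violated soft preferences: 18

1. toolbar.x = 150  [toolbar.left = logo.right + 10]
2. toolbar.y = 31  [logo.top = toolbar.top]
3. toolbar.w = 129  [modal.right = toolbar.right + 10]
4. toolbar.h = 62  [main.top = toolbar.bottom + 10]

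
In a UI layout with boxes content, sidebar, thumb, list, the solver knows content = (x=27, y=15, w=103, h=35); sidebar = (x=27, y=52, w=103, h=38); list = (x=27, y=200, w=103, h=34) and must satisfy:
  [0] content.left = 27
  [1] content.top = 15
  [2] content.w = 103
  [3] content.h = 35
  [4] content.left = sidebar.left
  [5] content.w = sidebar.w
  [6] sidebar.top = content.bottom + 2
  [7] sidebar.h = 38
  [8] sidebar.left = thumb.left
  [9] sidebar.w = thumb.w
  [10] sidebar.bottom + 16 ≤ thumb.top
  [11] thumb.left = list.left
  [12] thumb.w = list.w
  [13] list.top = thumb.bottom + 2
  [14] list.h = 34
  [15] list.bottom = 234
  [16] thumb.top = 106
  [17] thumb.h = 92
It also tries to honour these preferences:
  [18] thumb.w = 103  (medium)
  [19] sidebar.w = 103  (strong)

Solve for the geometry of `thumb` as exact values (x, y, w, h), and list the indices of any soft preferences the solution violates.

thumb = (x=27, y=106, w=103, h=92)
violated soft preferences: none

1. thumb.x = 27  [sidebar.left = thumb.left]
2. thumb.w = 103  [sidebar.w = thumb.w]
3. thumb.y = 106  [thumb.top = 106]
4. thumb.h = 92  [thumb.h = 92]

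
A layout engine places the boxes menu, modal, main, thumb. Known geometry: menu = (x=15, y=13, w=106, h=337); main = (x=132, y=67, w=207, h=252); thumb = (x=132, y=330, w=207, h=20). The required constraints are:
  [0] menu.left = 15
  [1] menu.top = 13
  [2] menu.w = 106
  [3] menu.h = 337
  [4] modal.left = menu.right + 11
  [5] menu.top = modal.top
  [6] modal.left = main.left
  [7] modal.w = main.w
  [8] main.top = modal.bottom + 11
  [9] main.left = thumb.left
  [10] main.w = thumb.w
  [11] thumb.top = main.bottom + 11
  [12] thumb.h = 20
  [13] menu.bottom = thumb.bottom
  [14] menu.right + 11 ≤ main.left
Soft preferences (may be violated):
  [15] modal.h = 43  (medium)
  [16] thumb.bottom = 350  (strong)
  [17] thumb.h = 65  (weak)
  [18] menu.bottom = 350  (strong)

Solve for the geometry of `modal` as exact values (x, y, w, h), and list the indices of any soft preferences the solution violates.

1. modal.x = 132  [modal.left = menu.right + 11]
2. modal.y = 13  [menu.top = modal.top]
3. modal.w = 207  [modal.w = main.w]
4. modal.h = 43  [main.top = modal.bottom + 11]

modal = (x=132, y=13, w=207, h=43)
violated soft preferences: 17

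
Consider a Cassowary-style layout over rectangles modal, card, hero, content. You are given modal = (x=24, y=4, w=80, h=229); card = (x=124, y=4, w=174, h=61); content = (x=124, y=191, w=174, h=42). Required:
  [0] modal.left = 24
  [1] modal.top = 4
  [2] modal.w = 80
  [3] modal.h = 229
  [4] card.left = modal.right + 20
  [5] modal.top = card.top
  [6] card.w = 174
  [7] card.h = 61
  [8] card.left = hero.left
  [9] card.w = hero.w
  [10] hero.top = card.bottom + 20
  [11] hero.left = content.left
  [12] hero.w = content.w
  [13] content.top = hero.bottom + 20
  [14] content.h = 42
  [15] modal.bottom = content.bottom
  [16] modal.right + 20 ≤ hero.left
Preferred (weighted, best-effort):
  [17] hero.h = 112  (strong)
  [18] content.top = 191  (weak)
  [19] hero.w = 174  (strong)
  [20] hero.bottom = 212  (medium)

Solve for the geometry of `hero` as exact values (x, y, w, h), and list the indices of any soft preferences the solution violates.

1. hero.x = 124  [card.left = hero.left]
2. hero.w = 174  [card.w = hero.w]
3. hero.y = 85  [hero.top = card.bottom + 20]
4. hero.h = 86  [content.top = hero.bottom + 20]

hero = (x=124, y=85, w=174, h=86)
violated soft preferences: 17, 20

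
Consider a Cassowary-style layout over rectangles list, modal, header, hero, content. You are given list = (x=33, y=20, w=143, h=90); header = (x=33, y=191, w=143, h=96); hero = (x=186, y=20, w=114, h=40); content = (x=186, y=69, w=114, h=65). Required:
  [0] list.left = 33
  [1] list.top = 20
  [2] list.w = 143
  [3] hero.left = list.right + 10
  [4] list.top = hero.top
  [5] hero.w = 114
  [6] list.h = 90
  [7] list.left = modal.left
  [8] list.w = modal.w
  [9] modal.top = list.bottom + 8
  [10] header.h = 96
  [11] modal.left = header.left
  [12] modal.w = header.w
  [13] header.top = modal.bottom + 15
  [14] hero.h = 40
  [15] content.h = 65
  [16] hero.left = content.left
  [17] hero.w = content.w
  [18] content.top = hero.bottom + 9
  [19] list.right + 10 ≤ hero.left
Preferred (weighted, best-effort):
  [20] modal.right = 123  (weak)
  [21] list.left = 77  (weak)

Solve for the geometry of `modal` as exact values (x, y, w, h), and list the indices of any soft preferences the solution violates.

modal = (x=33, y=118, w=143, h=58)
violated soft preferences: 20, 21

1. modal.x = 33  [list.left = modal.left]
2. modal.w = 143  [list.w = modal.w]
3. modal.y = 118  [modal.top = list.bottom + 8]
4. modal.h = 58  [header.top = modal.bottom + 15]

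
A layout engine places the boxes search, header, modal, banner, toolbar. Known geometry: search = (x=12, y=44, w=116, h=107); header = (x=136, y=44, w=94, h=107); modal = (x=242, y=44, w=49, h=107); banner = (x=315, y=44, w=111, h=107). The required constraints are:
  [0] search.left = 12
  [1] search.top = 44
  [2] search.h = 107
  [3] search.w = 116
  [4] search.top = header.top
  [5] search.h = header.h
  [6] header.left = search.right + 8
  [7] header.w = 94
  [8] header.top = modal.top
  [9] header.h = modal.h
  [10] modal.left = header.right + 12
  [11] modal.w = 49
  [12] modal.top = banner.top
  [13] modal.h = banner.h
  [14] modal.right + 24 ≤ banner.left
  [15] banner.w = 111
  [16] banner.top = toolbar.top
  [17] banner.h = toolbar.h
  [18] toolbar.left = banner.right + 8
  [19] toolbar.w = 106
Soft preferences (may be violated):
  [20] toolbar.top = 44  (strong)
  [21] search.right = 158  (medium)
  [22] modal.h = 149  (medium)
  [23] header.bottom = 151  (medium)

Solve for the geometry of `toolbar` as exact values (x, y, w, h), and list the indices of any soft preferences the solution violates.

toolbar = (x=434, y=44, w=106, h=107)
violated soft preferences: 21, 22

1. toolbar.y = 44  [banner.top = toolbar.top]
2. toolbar.h = 107  [banner.h = toolbar.h]
3. toolbar.x = 434  [toolbar.left = banner.right + 8]
4. toolbar.w = 106  [toolbar.w = 106]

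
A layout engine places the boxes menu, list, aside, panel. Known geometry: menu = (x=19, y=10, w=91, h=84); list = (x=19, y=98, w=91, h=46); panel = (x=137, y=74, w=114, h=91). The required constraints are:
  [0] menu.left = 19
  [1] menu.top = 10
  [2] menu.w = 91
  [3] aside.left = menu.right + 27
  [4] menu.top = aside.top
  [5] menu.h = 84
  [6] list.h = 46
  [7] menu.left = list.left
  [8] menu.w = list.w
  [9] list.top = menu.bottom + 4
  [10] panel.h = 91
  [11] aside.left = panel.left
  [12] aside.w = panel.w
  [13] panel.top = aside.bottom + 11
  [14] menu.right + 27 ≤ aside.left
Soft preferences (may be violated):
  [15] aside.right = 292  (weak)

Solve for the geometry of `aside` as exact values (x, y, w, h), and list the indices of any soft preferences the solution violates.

aside = (x=137, y=10, w=114, h=53)
violated soft preferences: 15

1. aside.x = 137  [aside.left = menu.right + 27]
2. aside.y = 10  [menu.top = aside.top]
3. aside.w = 114  [aside.w = panel.w]
4. aside.h = 53  [panel.top = aside.bottom + 11]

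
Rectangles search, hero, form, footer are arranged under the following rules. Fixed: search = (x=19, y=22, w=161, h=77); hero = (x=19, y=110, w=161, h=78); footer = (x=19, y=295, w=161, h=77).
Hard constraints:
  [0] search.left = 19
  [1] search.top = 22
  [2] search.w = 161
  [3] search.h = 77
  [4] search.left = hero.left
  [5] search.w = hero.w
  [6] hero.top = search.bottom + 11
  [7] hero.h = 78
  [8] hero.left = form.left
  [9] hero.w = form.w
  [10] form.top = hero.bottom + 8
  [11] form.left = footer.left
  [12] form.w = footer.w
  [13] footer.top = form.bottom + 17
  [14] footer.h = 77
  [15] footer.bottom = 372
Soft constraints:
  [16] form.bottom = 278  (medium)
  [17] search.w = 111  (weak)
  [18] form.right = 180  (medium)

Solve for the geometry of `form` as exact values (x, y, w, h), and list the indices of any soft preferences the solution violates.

1. form.x = 19  [hero.left = form.left]
2. form.w = 161  [hero.w = form.w]
3. form.y = 196  [form.top = hero.bottom + 8]
4. form.h = 82  [footer.top = form.bottom + 17]

form = (x=19, y=196, w=161, h=82)
violated soft preferences: 17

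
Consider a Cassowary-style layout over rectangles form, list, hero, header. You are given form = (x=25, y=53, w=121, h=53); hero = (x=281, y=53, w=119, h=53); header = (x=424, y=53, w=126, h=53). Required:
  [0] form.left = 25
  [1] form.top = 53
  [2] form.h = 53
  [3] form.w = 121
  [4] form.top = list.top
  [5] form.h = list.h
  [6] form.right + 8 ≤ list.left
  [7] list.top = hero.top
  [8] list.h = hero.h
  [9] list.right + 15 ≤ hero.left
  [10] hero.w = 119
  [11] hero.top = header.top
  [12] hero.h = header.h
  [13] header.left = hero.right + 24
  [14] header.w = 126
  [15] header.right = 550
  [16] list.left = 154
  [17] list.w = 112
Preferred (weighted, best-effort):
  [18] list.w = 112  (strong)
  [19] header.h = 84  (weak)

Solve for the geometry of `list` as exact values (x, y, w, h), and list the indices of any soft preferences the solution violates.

list = (x=154, y=53, w=112, h=53)
violated soft preferences: 19

1. list.y = 53  [form.top = list.top]
2. list.h = 53  [form.h = list.h]
3. list.x = 154  [list.left = 154]
4. list.w = 112  [list.w = 112]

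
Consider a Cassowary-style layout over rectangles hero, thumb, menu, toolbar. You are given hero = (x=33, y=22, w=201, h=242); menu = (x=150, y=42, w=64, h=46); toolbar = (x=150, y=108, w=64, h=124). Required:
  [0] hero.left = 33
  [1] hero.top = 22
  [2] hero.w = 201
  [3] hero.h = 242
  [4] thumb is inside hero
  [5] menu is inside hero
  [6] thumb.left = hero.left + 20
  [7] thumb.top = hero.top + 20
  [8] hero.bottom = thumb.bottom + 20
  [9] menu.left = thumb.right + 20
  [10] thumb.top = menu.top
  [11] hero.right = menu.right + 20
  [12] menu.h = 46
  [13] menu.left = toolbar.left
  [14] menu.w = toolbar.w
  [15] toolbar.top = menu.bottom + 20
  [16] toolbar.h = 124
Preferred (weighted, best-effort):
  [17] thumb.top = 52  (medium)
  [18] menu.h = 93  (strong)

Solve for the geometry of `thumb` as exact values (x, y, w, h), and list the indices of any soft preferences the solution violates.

1. thumb.x = 53  [thumb.left = hero.left + 20]
2. thumb.y = 42  [thumb.top = hero.top + 20]
3. thumb.h = 202  [hero.bottom = thumb.bottom + 20]
4. thumb.w = 77  [menu.left = thumb.right + 20]

thumb = (x=53, y=42, w=77, h=202)
violated soft preferences: 17, 18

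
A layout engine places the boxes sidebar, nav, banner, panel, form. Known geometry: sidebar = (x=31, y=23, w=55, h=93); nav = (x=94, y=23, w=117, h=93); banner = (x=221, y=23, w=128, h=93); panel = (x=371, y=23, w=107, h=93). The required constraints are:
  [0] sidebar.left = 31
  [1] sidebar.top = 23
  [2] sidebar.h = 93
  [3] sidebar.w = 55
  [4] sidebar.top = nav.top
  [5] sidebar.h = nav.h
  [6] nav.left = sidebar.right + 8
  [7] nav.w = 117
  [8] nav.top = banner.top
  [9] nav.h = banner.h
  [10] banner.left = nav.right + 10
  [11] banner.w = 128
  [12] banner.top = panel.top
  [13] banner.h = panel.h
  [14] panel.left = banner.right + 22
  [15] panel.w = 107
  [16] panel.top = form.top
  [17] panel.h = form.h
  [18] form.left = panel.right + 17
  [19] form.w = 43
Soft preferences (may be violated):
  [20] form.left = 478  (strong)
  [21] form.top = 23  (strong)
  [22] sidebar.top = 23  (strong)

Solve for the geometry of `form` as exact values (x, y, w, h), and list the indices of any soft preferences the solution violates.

form = (x=495, y=23, w=43, h=93)
violated soft preferences: 20

1. form.y = 23  [panel.top = form.top]
2. form.h = 93  [panel.h = form.h]
3. form.x = 495  [form.left = panel.right + 17]
4. form.w = 43  [form.w = 43]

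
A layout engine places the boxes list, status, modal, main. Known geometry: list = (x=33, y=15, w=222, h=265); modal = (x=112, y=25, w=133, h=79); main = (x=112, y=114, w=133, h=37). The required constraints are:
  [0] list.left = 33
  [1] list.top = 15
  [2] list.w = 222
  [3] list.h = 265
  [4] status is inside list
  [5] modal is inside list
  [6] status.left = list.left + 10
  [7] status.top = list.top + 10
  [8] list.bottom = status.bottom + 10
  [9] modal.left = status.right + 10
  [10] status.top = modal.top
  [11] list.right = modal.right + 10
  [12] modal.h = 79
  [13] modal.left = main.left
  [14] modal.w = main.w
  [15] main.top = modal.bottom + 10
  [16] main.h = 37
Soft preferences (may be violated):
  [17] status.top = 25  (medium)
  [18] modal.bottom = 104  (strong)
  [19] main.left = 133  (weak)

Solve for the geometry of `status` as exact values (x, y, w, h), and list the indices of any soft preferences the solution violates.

status = (x=43, y=25, w=59, h=245)
violated soft preferences: 19

1. status.x = 43  [status.left = list.left + 10]
2. status.y = 25  [status.top = list.top + 10]
3. status.h = 245  [list.bottom = status.bottom + 10]
4. status.w = 59  [modal.left = status.right + 10]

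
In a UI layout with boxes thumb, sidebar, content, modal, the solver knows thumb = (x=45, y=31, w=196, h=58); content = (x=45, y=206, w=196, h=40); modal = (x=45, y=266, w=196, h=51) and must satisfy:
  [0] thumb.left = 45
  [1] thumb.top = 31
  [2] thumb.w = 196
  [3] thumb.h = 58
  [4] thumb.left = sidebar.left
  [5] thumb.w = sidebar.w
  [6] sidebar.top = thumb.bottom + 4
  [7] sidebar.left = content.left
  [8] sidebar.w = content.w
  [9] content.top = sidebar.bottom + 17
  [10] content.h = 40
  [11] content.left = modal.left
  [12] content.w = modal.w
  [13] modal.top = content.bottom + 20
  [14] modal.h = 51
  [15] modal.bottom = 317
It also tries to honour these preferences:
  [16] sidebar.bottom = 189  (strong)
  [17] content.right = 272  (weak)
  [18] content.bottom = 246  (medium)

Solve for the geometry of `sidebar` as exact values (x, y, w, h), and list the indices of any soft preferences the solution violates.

sidebar = (x=45, y=93, w=196, h=96)
violated soft preferences: 17

1. sidebar.x = 45  [thumb.left = sidebar.left]
2. sidebar.w = 196  [thumb.w = sidebar.w]
3. sidebar.y = 93  [sidebar.top = thumb.bottom + 4]
4. sidebar.h = 96  [content.top = sidebar.bottom + 17]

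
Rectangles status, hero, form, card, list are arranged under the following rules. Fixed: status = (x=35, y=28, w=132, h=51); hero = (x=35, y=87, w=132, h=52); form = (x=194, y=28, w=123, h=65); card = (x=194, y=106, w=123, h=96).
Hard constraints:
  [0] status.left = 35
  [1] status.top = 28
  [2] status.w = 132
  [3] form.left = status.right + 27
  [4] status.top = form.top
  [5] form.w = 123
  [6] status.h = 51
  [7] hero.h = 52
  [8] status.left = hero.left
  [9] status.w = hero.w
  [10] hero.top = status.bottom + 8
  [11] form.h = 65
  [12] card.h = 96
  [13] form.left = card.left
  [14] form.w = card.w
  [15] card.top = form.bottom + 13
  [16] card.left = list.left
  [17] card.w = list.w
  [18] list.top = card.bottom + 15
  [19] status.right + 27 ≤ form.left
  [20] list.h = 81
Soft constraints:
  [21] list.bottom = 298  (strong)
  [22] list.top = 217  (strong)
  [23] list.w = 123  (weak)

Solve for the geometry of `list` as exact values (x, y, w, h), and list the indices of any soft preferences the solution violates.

1. list.x = 194  [card.left = list.left]
2. list.w = 123  [card.w = list.w]
3. list.y = 217  [list.top = card.bottom + 15]
4. list.h = 81  [list.h = 81]

list = (x=194, y=217, w=123, h=81)
violated soft preferences: none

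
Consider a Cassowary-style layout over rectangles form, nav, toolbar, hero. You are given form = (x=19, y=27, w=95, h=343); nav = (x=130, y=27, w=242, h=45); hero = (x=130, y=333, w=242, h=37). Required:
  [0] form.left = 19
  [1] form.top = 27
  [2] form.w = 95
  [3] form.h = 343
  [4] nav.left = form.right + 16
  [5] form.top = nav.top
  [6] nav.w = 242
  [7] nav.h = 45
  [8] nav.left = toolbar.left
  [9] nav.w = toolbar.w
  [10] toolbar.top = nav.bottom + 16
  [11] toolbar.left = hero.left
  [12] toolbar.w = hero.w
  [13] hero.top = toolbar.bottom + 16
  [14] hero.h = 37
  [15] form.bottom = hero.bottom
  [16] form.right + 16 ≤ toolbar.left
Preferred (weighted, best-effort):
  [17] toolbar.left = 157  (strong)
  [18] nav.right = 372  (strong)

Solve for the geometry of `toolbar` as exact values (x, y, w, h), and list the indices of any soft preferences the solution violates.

1. toolbar.x = 130  [nav.left = toolbar.left]
2. toolbar.w = 242  [nav.w = toolbar.w]
3. toolbar.y = 88  [toolbar.top = nav.bottom + 16]
4. toolbar.h = 229  [hero.top = toolbar.bottom + 16]

toolbar = (x=130, y=88, w=242, h=229)
violated soft preferences: 17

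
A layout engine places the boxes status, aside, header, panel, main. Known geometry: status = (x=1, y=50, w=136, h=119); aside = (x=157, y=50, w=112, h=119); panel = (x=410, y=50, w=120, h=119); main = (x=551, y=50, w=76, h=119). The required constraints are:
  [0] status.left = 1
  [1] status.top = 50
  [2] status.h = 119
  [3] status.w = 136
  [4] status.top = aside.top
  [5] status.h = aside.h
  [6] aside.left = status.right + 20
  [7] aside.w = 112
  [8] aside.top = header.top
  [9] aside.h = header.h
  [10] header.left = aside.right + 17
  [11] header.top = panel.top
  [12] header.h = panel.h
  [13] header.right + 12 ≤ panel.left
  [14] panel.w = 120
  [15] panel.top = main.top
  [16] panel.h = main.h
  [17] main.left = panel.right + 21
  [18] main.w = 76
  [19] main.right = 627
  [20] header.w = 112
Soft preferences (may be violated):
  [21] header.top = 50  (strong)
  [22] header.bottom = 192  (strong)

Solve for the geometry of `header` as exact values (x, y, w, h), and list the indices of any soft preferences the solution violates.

1. header.y = 50  [aside.top = header.top]
2. header.h = 119  [aside.h = header.h]
3. header.x = 286  [header.left = aside.right + 17]
4. header.w = 112  [header.w = 112]

header = (x=286, y=50, w=112, h=119)
violated soft preferences: 22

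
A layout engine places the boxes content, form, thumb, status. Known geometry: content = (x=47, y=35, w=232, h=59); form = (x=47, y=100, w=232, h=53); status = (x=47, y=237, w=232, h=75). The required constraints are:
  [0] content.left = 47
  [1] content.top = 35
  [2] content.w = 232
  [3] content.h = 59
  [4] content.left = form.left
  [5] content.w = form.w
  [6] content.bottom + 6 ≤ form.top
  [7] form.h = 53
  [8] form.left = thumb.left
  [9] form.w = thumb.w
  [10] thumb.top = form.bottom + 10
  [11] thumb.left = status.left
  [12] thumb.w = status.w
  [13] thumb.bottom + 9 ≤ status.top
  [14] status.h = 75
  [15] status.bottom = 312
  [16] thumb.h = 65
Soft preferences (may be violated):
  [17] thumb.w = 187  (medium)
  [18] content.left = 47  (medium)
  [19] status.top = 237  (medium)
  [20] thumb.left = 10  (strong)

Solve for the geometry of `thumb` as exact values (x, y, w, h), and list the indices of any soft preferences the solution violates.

thumb = (x=47, y=163, w=232, h=65)
violated soft preferences: 17, 20

1. thumb.x = 47  [form.left = thumb.left]
2. thumb.w = 232  [form.w = thumb.w]
3. thumb.y = 163  [thumb.top = form.bottom + 10]
4. thumb.h = 65  [thumb.h = 65]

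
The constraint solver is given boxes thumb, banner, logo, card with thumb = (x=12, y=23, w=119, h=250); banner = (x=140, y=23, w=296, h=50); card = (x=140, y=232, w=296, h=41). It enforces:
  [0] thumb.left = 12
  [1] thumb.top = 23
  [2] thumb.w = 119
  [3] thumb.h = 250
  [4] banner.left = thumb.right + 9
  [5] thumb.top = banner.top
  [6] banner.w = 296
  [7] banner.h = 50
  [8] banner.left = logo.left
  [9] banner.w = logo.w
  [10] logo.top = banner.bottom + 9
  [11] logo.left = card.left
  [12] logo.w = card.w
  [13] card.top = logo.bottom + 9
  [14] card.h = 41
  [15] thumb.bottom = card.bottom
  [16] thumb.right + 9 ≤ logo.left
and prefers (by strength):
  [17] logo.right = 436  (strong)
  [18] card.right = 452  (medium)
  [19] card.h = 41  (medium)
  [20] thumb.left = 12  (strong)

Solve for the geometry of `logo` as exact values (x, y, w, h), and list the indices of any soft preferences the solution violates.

1. logo.x = 140  [banner.left = logo.left]
2. logo.w = 296  [banner.w = logo.w]
3. logo.y = 82  [logo.top = banner.bottom + 9]
4. logo.h = 141  [card.top = logo.bottom + 9]

logo = (x=140, y=82, w=296, h=141)
violated soft preferences: 18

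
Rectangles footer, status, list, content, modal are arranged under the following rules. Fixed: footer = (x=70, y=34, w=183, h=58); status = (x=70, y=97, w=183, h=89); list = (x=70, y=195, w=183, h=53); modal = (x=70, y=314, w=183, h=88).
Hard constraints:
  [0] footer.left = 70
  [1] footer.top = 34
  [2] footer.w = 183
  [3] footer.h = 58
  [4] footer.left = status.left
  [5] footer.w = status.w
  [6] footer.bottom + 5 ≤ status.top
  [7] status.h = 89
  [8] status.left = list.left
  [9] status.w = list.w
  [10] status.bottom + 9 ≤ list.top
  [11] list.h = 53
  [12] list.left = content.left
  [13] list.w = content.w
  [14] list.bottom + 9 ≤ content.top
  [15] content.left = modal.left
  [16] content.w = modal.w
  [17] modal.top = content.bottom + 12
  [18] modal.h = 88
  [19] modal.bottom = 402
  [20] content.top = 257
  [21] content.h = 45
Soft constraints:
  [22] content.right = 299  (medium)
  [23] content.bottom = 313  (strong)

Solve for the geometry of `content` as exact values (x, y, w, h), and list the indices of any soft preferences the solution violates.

content = (x=70, y=257, w=183, h=45)
violated soft preferences: 22, 23

1. content.x = 70  [list.left = content.left]
2. content.w = 183  [list.w = content.w]
3. content.y = 257  [content.top = 257]
4. content.h = 45  [content.h = 45]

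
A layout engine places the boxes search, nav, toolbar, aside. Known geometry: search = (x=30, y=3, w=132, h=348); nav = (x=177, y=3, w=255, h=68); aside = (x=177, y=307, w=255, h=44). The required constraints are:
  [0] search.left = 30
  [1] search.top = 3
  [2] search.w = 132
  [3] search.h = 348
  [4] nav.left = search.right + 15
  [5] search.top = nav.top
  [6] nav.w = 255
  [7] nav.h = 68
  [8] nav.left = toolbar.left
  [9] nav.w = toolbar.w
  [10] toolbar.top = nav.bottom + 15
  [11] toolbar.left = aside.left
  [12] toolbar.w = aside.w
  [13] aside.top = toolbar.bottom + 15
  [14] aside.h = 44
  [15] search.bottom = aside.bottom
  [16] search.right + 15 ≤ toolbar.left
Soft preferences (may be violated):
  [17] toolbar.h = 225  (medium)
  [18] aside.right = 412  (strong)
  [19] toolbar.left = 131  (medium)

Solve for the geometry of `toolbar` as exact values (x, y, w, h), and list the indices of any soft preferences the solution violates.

1. toolbar.x = 177  [nav.left = toolbar.left]
2. toolbar.w = 255  [nav.w = toolbar.w]
3. toolbar.y = 86  [toolbar.top = nav.bottom + 15]
4. toolbar.h = 206  [aside.top = toolbar.bottom + 15]

toolbar = (x=177, y=86, w=255, h=206)
violated soft preferences: 17, 18, 19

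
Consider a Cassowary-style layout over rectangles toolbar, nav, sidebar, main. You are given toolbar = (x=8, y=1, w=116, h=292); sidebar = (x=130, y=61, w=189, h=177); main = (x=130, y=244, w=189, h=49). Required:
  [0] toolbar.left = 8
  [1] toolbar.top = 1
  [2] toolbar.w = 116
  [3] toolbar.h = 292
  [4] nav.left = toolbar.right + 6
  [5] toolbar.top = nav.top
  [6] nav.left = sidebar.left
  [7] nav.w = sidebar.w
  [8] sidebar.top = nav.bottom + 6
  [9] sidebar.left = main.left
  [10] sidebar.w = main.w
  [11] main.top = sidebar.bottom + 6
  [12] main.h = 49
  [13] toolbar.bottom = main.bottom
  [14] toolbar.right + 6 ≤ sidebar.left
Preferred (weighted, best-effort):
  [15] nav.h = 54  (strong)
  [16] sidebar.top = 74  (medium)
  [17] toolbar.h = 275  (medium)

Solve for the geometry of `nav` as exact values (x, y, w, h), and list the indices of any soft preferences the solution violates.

nav = (x=130, y=1, w=189, h=54)
violated soft preferences: 16, 17

1. nav.x = 130  [nav.left = toolbar.right + 6]
2. nav.y = 1  [toolbar.top = nav.top]
3. nav.w = 189  [nav.w = sidebar.w]
4. nav.h = 54  [sidebar.top = nav.bottom + 6]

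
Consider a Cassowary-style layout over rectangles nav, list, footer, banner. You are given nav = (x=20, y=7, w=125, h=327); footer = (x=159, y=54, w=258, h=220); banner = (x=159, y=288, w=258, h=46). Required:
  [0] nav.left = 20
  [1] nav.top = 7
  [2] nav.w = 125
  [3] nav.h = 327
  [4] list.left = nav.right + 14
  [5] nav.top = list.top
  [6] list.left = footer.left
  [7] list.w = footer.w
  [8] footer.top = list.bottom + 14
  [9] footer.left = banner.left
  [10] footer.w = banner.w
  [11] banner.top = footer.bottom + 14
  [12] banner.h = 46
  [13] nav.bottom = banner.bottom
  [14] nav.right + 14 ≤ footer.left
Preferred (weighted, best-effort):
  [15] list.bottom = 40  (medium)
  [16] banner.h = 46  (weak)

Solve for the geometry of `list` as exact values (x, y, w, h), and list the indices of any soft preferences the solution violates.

1. list.x = 159  [list.left = nav.right + 14]
2. list.y = 7  [nav.top = list.top]
3. list.w = 258  [list.w = footer.w]
4. list.h = 33  [footer.top = list.bottom + 14]

list = (x=159, y=7, w=258, h=33)
violated soft preferences: none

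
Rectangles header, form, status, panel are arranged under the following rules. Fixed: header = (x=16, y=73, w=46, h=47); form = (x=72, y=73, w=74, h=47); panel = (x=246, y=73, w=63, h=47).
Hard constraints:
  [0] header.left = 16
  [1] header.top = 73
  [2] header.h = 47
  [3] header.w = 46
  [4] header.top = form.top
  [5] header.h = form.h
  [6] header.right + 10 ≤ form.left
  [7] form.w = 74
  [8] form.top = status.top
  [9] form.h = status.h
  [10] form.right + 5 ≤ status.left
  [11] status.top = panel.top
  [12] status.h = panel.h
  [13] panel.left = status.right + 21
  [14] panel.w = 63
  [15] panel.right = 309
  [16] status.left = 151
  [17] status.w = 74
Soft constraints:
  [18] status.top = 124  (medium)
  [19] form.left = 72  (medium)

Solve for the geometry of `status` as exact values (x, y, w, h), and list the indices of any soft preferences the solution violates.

1. status.y = 73  [form.top = status.top]
2. status.h = 47  [form.h = status.h]
3. status.x = 151  [status.left = 151]
4. status.w = 74  [status.w = 74]

status = (x=151, y=73, w=74, h=47)
violated soft preferences: 18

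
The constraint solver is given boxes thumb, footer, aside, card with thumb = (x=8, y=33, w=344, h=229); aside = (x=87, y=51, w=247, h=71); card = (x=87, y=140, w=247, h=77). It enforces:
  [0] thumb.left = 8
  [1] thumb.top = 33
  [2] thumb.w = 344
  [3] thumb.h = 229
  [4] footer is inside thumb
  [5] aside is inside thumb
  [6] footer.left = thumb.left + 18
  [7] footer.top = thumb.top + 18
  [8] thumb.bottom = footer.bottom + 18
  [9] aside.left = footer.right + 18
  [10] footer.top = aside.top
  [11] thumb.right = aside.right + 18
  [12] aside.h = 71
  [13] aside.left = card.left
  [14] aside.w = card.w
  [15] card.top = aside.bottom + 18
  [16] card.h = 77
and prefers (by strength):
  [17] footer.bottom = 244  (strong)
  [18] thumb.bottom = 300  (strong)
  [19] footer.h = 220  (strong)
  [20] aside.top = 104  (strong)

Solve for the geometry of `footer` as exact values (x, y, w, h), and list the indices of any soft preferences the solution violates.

1. footer.x = 26  [footer.left = thumb.left + 18]
2. footer.y = 51  [footer.top = thumb.top + 18]
3. footer.h = 193  [thumb.bottom = footer.bottom + 18]
4. footer.w = 43  [aside.left = footer.right + 18]

footer = (x=26, y=51, w=43, h=193)
violated soft preferences: 18, 19, 20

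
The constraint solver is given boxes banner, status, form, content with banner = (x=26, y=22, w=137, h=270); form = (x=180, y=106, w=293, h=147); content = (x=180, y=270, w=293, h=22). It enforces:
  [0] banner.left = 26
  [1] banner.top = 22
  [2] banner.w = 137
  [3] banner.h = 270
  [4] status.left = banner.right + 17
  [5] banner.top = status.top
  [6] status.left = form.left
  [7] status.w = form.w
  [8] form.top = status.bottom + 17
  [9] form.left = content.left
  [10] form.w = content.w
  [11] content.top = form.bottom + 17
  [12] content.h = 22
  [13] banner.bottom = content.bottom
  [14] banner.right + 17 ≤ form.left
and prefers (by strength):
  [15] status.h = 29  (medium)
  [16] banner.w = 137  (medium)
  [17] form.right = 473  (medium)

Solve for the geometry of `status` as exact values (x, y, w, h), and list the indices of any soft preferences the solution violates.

status = (x=180, y=22, w=293, h=67)
violated soft preferences: 15

1. status.x = 180  [status.left = banner.right + 17]
2. status.y = 22  [banner.top = status.top]
3. status.w = 293  [status.w = form.w]
4. status.h = 67  [form.top = status.bottom + 17]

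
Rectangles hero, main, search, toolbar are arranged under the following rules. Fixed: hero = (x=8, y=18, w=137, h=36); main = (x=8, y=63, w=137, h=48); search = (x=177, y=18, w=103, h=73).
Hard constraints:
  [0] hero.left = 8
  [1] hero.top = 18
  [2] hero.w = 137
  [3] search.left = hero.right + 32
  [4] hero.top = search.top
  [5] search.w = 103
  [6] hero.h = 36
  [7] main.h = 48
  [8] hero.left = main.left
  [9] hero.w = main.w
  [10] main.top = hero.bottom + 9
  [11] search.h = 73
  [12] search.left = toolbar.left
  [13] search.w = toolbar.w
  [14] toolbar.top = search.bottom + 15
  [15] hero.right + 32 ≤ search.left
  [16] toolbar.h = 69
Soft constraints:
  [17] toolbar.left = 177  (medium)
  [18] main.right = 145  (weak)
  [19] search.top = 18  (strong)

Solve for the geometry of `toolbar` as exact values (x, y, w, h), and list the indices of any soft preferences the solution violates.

1. toolbar.x = 177  [search.left = toolbar.left]
2. toolbar.w = 103  [search.w = toolbar.w]
3. toolbar.y = 106  [toolbar.top = search.bottom + 15]
4. toolbar.h = 69  [toolbar.h = 69]

toolbar = (x=177, y=106, w=103, h=69)
violated soft preferences: none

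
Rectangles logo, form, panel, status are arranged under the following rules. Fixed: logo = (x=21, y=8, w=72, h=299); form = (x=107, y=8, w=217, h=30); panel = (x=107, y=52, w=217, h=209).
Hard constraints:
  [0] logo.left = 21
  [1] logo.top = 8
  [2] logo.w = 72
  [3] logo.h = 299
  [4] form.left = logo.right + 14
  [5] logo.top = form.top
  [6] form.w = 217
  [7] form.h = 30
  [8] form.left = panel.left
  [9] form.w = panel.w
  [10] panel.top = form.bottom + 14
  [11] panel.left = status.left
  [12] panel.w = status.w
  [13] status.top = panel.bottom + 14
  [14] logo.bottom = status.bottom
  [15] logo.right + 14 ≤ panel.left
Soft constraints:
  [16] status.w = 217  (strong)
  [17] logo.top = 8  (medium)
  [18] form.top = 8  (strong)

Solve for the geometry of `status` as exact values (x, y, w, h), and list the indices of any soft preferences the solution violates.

status = (x=107, y=275, w=217, h=32)
violated soft preferences: none

1. status.x = 107  [panel.left = status.left]
2. status.w = 217  [panel.w = status.w]
3. status.y = 275  [status.top = panel.bottom + 14]
4. status.h = 32  [logo.bottom = status.bottom]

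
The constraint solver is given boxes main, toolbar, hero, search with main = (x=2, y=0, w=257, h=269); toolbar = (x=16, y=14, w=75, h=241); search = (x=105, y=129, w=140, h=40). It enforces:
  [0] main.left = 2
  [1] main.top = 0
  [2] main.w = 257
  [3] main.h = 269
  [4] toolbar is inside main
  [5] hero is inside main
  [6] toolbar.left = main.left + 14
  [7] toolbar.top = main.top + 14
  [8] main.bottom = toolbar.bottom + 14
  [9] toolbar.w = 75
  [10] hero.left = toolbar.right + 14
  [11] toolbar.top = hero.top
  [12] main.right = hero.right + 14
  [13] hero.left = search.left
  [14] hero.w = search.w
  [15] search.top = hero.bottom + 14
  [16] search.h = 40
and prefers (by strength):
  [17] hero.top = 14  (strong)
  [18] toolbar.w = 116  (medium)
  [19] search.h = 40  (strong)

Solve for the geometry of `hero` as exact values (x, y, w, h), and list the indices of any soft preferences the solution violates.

1. hero.x = 105  [hero.left = toolbar.right + 14]
2. hero.y = 14  [toolbar.top = hero.top]
3. hero.w = 140  [main.right = hero.right + 14]
4. hero.h = 101  [search.top = hero.bottom + 14]

hero = (x=105, y=14, w=140, h=101)
violated soft preferences: 18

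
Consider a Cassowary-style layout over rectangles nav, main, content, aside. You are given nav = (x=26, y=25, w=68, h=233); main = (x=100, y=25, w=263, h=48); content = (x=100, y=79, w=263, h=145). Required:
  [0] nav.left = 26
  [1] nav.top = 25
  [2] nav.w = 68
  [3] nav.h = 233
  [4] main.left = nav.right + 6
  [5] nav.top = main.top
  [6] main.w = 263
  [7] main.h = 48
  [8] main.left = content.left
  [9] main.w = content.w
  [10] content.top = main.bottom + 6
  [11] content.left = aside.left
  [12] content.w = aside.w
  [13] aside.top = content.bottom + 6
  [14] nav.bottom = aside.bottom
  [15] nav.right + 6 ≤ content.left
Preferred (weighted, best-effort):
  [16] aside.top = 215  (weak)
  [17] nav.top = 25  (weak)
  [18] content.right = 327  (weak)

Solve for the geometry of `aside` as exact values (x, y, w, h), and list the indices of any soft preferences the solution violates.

aside = (x=100, y=230, w=263, h=28)
violated soft preferences: 16, 18

1. aside.x = 100  [content.left = aside.left]
2. aside.w = 263  [content.w = aside.w]
3. aside.y = 230  [aside.top = content.bottom + 6]
4. aside.h = 28  [nav.bottom = aside.bottom]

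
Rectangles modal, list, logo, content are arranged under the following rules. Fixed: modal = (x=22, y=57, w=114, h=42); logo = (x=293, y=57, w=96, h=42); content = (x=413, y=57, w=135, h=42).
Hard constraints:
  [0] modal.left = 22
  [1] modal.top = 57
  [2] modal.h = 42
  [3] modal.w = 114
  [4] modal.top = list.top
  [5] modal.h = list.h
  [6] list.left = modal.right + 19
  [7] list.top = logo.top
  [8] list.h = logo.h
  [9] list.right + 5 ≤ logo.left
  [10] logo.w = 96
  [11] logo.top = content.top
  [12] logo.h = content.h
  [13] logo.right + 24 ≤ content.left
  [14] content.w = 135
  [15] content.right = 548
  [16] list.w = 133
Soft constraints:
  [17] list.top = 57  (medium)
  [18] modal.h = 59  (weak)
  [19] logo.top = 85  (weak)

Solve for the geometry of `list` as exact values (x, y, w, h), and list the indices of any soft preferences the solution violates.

1. list.y = 57  [modal.top = list.top]
2. list.h = 42  [modal.h = list.h]
3. list.x = 155  [list.left = modal.right + 19]
4. list.w = 133  [list.w = 133]

list = (x=155, y=57, w=133, h=42)
violated soft preferences: 18, 19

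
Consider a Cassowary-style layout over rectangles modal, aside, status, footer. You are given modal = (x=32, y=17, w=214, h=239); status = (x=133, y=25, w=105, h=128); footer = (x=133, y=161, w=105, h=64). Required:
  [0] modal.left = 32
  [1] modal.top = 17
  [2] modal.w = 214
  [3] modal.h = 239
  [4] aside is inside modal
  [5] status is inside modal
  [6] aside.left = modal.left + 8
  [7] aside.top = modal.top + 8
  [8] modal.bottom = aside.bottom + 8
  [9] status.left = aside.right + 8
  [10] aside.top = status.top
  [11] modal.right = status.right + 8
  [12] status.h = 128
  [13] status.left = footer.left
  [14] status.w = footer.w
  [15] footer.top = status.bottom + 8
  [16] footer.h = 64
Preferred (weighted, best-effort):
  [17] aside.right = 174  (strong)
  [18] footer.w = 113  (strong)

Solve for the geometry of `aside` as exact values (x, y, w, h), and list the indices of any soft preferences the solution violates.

aside = (x=40, y=25, w=85, h=223)
violated soft preferences: 17, 18

1. aside.x = 40  [aside.left = modal.left + 8]
2. aside.y = 25  [aside.top = modal.top + 8]
3. aside.h = 223  [modal.bottom = aside.bottom + 8]
4. aside.w = 85  [status.left = aside.right + 8]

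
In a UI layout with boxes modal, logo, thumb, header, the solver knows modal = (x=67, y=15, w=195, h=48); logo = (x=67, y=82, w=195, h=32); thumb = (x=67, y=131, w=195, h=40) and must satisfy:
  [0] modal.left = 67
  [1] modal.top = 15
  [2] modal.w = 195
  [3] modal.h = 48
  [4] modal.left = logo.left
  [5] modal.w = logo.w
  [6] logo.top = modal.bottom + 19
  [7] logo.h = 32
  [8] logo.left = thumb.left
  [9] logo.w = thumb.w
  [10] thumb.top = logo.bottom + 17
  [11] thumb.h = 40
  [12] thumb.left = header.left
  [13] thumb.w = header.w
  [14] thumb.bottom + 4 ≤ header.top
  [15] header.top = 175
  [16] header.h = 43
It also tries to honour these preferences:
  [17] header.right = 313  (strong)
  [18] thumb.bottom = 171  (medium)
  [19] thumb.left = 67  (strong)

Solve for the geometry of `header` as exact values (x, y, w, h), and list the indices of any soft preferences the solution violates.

header = (x=67, y=175, w=195, h=43)
violated soft preferences: 17

1. header.x = 67  [thumb.left = header.left]
2. header.w = 195  [thumb.w = header.w]
3. header.y = 175  [header.top = 175]
4. header.h = 43  [header.h = 43]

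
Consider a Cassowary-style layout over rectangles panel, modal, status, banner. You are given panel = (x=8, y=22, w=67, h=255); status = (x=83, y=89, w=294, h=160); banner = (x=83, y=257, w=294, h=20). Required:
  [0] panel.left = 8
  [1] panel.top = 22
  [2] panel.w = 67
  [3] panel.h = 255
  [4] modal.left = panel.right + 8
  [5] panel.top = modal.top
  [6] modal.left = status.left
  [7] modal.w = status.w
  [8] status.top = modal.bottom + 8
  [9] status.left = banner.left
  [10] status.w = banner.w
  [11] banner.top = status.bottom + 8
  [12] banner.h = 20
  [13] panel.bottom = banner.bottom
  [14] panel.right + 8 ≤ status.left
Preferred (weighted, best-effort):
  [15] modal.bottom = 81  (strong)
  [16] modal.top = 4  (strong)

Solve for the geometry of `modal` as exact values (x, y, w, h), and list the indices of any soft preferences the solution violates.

modal = (x=83, y=22, w=294, h=59)
violated soft preferences: 16

1. modal.x = 83  [modal.left = panel.right + 8]
2. modal.y = 22  [panel.top = modal.top]
3. modal.w = 294  [modal.w = status.w]
4. modal.h = 59  [status.top = modal.bottom + 8]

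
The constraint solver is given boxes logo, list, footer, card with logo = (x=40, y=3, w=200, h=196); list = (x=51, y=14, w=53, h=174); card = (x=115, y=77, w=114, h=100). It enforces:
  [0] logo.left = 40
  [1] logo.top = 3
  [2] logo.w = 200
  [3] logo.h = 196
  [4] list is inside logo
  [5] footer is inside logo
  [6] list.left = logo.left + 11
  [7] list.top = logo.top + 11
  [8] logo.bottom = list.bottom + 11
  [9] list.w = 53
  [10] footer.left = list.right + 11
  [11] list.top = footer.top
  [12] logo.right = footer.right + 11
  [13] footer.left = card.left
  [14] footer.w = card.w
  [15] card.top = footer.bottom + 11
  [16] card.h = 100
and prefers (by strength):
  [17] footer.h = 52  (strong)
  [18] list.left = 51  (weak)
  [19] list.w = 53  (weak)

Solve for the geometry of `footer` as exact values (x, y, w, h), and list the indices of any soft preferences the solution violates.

1. footer.x = 115  [footer.left = list.right + 11]
2. footer.y = 14  [list.top = footer.top]
3. footer.w = 114  [logo.right = footer.right + 11]
4. footer.h = 52  [card.top = footer.bottom + 11]

footer = (x=115, y=14, w=114, h=52)
violated soft preferences: none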